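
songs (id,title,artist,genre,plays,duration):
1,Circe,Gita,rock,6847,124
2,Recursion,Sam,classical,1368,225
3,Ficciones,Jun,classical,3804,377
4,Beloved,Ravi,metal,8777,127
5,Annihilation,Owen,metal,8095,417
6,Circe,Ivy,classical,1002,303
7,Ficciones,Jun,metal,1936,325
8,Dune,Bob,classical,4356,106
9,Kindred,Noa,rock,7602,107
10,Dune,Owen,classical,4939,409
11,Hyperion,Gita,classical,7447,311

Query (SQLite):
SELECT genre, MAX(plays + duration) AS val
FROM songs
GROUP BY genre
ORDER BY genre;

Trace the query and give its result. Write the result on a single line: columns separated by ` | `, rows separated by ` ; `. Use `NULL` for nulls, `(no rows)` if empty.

For each row compute plays + duration.
Group by genre; take MAX of the expression per group.
  classical: ids {2, 3, 6, 8, 10, 11} → MAX(plays + duration)=7758
  metal: ids {4, 5, 7} → MAX(plays + duration)=8904
  rock: ids {1, 9} → MAX(plays + duration)=7709

classical | 7758 ; metal | 8904 ; rock | 7709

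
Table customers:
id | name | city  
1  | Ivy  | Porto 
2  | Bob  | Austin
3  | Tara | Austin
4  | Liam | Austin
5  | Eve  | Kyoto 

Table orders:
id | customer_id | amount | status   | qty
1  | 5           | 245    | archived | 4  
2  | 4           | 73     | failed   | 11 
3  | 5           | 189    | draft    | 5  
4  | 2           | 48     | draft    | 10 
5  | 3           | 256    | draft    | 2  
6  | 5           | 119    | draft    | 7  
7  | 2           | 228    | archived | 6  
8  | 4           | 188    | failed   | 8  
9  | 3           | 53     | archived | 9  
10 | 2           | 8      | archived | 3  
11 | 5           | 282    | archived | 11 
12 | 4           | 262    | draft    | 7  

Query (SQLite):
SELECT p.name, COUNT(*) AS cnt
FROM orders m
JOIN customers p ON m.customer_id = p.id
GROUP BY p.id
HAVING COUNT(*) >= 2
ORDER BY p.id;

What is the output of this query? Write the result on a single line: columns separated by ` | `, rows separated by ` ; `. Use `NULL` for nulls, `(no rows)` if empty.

Bob | 3 ; Tara | 2 ; Liam | 3 ; Eve | 4

Join each orders row to its customers via customer_id.
Group joined rows by customers.id; compute COUNT(*) per group.
HAVING: keep groups with count ≥ 2.
  2: ids {4, 7, 10} → COUNT(*)=3
  3: ids {5, 9} → COUNT(*)=2
  4: ids {2, 8, 12} → COUNT(*)=3
  5: ids {1, 3, 6, 11} → COUNT(*)=4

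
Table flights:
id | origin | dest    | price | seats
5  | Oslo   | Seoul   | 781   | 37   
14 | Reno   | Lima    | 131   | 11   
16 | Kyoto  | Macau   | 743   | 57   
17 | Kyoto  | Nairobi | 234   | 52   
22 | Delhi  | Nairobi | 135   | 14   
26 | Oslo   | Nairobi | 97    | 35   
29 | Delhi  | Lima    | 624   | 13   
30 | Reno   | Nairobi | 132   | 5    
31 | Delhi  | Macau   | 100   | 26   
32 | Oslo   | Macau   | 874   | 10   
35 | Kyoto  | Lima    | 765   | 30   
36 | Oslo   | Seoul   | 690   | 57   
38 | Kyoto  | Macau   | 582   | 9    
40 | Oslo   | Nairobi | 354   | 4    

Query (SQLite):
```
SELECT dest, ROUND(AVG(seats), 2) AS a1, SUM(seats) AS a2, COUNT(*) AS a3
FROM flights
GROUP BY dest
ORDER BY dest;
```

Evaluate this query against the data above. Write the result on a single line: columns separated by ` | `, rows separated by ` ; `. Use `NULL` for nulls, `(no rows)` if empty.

Group flights by dest.
Per group compute: ROUND(AVG(seats), 2), SUM(seats), COUNT(*).
  Lima: ids {14, 29, 35} → ROUND(AVG(seats), 2)=18, SUM(seats)=54, COUNT(*)=3
  Macau: ids {16, 31, 32, 38} → ROUND(AVG(seats), 2)=25.5, SUM(seats)=102, COUNT(*)=4
  Nairobi: ids {17, 22, 26, 30, 40} → ROUND(AVG(seats), 2)=22, SUM(seats)=110, COUNT(*)=5
  Seoul: ids {5, 36} → ROUND(AVG(seats), 2)=47, SUM(seats)=94, COUNT(*)=2

Lima | 18 | 54 | 3 ; Macau | 25.5 | 102 | 4 ; Nairobi | 22 | 110 | 5 ; Seoul | 47 | 94 | 2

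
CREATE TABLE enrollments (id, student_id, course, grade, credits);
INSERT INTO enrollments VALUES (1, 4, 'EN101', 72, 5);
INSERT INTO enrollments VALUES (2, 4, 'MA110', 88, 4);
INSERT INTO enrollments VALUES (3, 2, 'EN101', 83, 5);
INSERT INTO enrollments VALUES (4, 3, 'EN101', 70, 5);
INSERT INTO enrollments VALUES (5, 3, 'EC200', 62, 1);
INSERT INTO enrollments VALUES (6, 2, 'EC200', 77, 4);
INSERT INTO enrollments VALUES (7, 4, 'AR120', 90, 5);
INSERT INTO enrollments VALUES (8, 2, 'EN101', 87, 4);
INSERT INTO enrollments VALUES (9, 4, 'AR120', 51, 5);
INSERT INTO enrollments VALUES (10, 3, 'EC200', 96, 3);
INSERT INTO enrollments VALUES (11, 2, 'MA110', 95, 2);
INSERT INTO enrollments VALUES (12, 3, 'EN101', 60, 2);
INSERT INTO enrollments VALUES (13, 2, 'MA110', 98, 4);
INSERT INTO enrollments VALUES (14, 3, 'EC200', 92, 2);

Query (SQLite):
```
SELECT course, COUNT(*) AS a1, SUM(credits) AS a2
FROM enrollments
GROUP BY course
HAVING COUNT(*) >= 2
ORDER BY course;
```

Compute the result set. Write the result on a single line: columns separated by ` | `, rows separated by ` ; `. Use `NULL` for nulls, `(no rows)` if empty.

AR120 | 2 | 10 ; EC200 | 4 | 10 ; EN101 | 5 | 21 ; MA110 | 3 | 10

Group enrollments by course.
Per group compute: COUNT(*), SUM(credits).
HAVING: drop groups with fewer than 2 rows.
  AR120: ids {7, 9} → COUNT(*)=2, SUM(credits)=10
  EC200: ids {5, 6, 10, 14} → COUNT(*)=4, SUM(credits)=10
  EN101: ids {1, 3, 4, 8, 12} → COUNT(*)=5, SUM(credits)=21
  MA110: ids {2, 11, 13} → COUNT(*)=3, SUM(credits)=10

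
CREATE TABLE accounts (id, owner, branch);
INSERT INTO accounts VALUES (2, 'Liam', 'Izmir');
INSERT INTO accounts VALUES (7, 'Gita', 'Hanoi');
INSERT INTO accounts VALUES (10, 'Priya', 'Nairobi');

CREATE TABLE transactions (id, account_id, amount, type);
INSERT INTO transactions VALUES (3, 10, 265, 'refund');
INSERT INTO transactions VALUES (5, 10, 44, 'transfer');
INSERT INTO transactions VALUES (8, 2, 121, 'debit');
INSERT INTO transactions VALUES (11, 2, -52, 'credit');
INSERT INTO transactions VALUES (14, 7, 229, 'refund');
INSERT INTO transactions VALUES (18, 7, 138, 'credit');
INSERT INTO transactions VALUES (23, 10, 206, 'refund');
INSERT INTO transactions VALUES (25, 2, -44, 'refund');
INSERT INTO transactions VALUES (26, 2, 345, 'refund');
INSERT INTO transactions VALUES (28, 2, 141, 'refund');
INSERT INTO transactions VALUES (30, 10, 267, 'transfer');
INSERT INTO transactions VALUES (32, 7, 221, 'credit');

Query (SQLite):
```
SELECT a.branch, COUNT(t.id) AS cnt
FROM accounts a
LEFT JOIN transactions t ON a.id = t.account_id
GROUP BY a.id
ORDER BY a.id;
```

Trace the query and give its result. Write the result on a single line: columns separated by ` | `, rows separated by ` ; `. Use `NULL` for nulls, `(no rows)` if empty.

LEFT JOIN keeps every accounts row; unmatched ones get NULL for transactions columns.
Group by accounts.id and compute COUNT(t.id). COUNT(col) of an all-NULL group is 0.
  2: ids {8, 11, 25, 26, 28} → COUNT(t.id)=5
  7: ids {14, 18, 32} → COUNT(t.id)=3
  10: ids {3, 5, 23, 30} → COUNT(t.id)=4

Izmir | 5 ; Hanoi | 3 ; Nairobi | 4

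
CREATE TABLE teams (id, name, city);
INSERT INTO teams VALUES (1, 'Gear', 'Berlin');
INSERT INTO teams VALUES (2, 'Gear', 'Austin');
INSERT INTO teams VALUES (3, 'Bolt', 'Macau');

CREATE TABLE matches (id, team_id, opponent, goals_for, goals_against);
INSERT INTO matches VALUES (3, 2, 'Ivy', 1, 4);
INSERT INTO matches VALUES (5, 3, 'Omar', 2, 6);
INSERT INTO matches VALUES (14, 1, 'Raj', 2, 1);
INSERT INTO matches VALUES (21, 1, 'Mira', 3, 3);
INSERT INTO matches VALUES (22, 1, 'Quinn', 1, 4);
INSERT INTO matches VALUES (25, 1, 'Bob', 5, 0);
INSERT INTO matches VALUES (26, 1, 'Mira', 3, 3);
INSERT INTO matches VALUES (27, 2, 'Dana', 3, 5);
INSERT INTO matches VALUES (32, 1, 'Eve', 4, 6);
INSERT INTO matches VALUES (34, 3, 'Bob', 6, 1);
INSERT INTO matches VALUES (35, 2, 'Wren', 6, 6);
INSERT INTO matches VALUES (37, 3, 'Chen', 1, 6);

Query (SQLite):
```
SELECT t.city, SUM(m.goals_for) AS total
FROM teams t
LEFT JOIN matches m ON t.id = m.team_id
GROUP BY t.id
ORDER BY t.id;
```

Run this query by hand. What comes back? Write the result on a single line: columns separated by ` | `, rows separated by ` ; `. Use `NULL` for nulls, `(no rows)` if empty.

LEFT JOIN keeps every teams row; unmatched ones get NULL for matches columns.
Group by teams.id and compute SUM(m.goals_for). SUM over an all-NULL group is NULL.
  1: ids {14, 21, 22, 25, 26, 32} → SUM(m.goals_for)=18
  2: ids {3, 27, 35} → SUM(m.goals_for)=10
  3: ids {5, 34, 37} → SUM(m.goals_for)=9

Berlin | 18 ; Austin | 10 ; Macau | 9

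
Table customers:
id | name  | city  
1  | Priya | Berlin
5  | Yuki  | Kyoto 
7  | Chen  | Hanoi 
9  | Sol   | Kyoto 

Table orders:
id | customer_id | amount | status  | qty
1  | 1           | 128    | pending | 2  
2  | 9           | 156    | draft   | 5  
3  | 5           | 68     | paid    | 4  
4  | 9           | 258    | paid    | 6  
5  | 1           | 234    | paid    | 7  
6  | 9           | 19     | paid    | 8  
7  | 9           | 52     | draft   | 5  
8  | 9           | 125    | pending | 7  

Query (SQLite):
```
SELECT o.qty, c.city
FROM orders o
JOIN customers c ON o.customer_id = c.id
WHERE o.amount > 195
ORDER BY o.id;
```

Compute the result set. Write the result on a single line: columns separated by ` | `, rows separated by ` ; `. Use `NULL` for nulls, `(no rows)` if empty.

6 | Kyoto ; 7 | Berlin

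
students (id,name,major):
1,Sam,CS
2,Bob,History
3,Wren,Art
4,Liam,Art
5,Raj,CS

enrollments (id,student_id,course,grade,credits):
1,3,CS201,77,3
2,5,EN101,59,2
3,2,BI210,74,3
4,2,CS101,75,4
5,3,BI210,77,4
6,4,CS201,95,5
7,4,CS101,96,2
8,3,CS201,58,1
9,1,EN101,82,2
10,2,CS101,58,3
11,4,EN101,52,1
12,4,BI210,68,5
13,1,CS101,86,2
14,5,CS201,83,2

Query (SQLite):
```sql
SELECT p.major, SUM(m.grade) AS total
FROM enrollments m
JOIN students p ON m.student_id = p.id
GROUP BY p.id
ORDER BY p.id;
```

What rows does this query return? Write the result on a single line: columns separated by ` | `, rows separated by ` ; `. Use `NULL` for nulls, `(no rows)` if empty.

CS | 168 ; History | 207 ; Art | 212 ; Art | 311 ; CS | 142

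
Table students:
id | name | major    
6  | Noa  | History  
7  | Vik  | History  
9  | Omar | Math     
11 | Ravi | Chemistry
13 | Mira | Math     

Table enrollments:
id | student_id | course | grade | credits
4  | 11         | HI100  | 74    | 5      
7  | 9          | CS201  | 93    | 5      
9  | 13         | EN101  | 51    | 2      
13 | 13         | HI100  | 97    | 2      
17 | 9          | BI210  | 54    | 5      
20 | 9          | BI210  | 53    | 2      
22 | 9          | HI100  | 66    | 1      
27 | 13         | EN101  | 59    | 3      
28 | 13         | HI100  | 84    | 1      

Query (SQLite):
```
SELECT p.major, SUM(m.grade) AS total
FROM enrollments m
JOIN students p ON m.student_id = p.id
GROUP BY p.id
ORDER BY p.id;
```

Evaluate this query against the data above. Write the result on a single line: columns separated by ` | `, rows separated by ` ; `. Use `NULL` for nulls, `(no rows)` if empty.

Math | 266 ; Chemistry | 74 ; Math | 291

Join each enrollments row to its students via student_id.
Group joined rows by students.id; compute SUM(m.grade) per group.
  9: ids {7, 17, 20, 22} → SUM(m.grade)=266
  11: ids {4} → SUM(m.grade)=74
  13: ids {9, 13, 27, 28} → SUM(m.grade)=291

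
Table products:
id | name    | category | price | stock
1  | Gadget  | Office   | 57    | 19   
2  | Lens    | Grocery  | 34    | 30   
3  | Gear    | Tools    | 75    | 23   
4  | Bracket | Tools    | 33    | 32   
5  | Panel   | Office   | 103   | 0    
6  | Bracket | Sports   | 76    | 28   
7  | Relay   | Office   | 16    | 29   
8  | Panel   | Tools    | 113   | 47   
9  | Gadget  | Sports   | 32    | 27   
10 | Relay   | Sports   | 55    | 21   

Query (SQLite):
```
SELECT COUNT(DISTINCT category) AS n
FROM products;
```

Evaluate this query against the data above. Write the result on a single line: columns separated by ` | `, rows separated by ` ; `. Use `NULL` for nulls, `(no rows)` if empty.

4

Count distinct non-NULL category values.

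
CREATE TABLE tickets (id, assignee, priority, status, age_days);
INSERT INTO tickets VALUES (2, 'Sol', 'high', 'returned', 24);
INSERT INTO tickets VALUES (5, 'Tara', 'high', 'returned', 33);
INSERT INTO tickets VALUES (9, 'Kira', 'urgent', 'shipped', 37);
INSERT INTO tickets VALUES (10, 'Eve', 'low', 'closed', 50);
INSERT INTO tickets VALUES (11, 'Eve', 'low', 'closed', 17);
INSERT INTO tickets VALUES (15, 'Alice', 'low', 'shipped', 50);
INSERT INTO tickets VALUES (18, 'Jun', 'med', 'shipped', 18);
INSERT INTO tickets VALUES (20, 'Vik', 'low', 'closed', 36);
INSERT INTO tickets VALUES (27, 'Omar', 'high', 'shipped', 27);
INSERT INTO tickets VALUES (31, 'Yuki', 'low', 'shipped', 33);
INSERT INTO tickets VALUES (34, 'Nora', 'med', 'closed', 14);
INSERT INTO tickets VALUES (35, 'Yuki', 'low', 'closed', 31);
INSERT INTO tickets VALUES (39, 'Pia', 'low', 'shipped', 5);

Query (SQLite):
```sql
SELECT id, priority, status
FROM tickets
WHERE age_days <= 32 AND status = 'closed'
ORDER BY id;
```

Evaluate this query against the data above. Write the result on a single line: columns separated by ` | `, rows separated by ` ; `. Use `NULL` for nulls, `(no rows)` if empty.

11 | low | closed ; 34 | med | closed ; 35 | low | closed

age_days <= 32: ids {2, 11, 18, 27, 34, 35, 39}
status = 'closed': ids {10, 11, 20, 34, 35}
Combine with AND.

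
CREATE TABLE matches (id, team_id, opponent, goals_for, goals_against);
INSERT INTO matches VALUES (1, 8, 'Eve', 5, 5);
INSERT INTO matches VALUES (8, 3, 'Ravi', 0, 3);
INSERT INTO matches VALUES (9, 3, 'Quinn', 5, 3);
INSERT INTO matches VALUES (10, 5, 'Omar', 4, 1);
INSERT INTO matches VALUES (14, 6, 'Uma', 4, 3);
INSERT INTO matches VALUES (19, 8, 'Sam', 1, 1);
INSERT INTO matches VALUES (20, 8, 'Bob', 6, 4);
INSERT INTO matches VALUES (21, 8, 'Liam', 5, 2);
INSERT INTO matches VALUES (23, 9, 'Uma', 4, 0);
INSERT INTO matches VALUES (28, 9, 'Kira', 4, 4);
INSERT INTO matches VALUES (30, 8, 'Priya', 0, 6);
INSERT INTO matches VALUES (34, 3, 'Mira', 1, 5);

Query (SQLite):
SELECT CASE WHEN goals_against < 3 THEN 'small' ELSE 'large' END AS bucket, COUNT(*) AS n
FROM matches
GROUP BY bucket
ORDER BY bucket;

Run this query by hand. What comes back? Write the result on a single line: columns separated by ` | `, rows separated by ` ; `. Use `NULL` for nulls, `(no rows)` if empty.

large | 8 ; small | 4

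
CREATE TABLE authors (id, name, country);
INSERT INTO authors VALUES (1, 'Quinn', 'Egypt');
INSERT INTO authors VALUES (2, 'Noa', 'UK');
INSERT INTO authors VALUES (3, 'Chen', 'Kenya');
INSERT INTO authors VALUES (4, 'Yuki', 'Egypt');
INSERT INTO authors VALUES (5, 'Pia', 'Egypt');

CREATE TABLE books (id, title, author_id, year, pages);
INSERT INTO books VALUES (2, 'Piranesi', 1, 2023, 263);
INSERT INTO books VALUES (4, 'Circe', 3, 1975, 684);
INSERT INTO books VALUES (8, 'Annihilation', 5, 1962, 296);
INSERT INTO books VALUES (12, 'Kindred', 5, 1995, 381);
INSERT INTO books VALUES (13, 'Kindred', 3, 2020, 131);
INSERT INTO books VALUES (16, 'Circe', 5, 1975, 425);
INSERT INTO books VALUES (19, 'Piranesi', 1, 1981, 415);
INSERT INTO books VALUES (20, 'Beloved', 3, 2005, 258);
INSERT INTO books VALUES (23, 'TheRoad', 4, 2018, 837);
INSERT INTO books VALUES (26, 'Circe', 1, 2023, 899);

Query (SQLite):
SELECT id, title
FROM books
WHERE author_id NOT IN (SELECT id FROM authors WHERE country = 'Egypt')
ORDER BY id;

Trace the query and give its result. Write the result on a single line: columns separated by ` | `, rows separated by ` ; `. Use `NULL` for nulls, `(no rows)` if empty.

Inner query: authors.id where country = 'Egypt'.
Outer: keep books rows whose author_id is not in that set.
Inner query → {1, 4, 5}

4 | Circe ; 13 | Kindred ; 20 | Beloved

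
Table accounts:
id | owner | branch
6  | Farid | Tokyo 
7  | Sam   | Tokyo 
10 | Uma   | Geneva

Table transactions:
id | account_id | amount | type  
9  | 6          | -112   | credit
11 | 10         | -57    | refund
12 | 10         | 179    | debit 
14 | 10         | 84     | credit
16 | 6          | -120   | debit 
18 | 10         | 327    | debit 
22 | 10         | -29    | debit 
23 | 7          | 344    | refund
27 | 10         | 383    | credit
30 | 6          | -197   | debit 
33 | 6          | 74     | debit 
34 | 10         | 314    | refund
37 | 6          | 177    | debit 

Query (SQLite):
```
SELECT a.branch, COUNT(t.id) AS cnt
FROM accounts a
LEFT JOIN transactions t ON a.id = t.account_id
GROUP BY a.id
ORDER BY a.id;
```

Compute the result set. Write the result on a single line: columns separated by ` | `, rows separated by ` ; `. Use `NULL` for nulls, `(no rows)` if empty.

LEFT JOIN keeps every accounts row; unmatched ones get NULL for transactions columns.
Group by accounts.id and compute COUNT(t.id). COUNT(col) of an all-NULL group is 0.
  6: ids {9, 16, 30, 33, 37} → COUNT(t.id)=5
  7: ids {23} → COUNT(t.id)=1
  10: ids {11, 12, 14, 18, 22, 27, 34} → COUNT(t.id)=7

Tokyo | 5 ; Tokyo | 1 ; Geneva | 7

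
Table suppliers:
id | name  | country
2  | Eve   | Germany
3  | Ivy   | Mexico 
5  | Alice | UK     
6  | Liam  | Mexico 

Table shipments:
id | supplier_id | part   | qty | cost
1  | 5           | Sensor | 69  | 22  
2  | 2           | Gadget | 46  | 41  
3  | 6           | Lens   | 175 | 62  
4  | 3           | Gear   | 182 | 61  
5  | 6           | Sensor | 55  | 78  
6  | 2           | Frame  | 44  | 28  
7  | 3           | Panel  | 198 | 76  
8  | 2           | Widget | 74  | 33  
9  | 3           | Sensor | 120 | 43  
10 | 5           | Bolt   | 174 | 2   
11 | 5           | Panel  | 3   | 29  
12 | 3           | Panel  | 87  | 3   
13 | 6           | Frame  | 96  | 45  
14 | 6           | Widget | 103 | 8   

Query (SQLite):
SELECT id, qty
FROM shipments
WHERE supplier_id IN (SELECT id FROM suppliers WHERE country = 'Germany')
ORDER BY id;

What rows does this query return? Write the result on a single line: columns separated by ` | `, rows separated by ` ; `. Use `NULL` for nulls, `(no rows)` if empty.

Inner query: suppliers.id where country = 'Germany'.
Outer: keep shipments rows whose supplier_id is in that set.
Inner query → {2}

2 | 46 ; 6 | 44 ; 8 | 74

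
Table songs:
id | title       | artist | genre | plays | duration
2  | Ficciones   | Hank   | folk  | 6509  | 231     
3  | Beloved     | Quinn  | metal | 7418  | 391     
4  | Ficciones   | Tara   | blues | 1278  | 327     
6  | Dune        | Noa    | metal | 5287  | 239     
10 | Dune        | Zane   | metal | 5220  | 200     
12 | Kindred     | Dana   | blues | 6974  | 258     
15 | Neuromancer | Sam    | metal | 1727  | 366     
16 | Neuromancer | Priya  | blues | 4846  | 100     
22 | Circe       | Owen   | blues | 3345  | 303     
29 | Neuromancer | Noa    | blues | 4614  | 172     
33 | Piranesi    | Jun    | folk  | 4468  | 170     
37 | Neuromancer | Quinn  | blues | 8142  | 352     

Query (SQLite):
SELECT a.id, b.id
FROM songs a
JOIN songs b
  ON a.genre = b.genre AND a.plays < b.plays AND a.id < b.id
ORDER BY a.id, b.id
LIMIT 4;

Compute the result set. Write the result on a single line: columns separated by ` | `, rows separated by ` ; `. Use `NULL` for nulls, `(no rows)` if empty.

Pairs (a,b) with same genre, a.plays < b.plays, a.id < b.id.
genre groups: blues:{4,12,16,22,29,37} folk:{2,33} metal:{3,6,10,15}
Ordered by (a.id, b.id); first 4.

4 | 12 ; 4 | 16 ; 4 | 22 ; 4 | 29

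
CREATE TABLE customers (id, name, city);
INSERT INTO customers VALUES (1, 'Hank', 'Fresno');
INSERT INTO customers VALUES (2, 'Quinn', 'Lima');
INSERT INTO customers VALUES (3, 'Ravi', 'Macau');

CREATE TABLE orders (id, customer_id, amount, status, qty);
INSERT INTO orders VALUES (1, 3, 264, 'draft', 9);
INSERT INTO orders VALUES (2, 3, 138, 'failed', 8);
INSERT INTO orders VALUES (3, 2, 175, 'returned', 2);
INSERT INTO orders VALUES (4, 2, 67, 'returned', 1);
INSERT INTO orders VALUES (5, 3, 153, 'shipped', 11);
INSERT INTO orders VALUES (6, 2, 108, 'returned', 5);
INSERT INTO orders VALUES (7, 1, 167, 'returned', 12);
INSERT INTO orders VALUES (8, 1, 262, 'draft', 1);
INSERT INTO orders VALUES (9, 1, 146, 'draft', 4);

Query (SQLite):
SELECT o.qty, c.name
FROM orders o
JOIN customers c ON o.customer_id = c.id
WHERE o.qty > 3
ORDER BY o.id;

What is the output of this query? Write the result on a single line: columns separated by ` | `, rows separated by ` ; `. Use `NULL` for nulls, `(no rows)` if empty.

9 | Ravi ; 8 | Ravi ; 11 | Ravi ; 5 | Quinn ; 12 | Hank ; 4 | Hank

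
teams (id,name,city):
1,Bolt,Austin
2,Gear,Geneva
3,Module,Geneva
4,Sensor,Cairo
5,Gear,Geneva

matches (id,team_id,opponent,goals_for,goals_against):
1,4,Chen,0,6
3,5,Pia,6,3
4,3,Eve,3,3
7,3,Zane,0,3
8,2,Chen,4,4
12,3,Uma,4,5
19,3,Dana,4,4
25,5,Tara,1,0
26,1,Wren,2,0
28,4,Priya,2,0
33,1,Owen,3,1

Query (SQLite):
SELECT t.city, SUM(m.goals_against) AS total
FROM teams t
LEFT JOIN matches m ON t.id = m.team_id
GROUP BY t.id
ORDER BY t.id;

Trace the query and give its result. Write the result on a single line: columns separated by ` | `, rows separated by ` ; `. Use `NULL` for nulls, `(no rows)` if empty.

Austin | 1 ; Geneva | 4 ; Geneva | 15 ; Cairo | 6 ; Geneva | 3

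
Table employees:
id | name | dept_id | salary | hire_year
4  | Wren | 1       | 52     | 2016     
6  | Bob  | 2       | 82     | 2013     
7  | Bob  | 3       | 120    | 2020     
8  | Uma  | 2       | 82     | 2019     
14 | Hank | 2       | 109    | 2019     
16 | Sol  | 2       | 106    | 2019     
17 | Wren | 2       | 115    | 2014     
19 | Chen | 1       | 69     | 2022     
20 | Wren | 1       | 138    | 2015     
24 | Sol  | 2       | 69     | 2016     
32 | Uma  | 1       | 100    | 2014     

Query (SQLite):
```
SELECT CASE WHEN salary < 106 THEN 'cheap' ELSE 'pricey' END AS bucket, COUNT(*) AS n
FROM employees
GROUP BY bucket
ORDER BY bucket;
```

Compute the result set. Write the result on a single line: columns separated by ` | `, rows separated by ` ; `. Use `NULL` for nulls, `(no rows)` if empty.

cheap | 6 ; pricey | 5

Bucket rows by salary < 106 → 'cheap' else 'pricey'; count each bucket.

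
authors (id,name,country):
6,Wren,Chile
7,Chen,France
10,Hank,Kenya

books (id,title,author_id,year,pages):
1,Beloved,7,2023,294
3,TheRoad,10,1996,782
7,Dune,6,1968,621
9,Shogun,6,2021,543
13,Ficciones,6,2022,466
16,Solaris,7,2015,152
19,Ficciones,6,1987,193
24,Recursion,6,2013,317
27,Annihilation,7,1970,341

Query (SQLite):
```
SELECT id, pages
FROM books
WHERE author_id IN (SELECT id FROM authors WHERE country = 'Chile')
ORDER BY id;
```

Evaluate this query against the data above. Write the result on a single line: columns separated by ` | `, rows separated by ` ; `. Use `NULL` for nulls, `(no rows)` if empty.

Inner query: authors.id where country = 'Chile'.
Outer: keep books rows whose author_id is in that set.
Inner query → {6}

7 | 621 ; 9 | 543 ; 13 | 466 ; 19 | 193 ; 24 | 317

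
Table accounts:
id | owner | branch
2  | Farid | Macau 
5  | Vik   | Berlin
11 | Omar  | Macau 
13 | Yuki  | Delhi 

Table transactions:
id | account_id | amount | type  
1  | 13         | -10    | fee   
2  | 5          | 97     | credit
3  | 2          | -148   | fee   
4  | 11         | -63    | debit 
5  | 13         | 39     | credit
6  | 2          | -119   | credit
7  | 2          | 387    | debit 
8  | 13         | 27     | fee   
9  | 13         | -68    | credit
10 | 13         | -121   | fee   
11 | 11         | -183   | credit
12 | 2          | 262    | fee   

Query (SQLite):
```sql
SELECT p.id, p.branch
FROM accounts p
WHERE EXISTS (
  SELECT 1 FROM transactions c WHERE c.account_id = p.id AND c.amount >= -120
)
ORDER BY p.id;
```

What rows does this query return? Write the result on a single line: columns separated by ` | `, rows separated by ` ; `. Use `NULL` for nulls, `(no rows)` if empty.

2 | Macau ; 5 | Berlin ; 11 | Macau ; 13 | Delhi

For each accounts row, check whether any transactions with matching account_id has amount >= -120.
Keep rows where that is true.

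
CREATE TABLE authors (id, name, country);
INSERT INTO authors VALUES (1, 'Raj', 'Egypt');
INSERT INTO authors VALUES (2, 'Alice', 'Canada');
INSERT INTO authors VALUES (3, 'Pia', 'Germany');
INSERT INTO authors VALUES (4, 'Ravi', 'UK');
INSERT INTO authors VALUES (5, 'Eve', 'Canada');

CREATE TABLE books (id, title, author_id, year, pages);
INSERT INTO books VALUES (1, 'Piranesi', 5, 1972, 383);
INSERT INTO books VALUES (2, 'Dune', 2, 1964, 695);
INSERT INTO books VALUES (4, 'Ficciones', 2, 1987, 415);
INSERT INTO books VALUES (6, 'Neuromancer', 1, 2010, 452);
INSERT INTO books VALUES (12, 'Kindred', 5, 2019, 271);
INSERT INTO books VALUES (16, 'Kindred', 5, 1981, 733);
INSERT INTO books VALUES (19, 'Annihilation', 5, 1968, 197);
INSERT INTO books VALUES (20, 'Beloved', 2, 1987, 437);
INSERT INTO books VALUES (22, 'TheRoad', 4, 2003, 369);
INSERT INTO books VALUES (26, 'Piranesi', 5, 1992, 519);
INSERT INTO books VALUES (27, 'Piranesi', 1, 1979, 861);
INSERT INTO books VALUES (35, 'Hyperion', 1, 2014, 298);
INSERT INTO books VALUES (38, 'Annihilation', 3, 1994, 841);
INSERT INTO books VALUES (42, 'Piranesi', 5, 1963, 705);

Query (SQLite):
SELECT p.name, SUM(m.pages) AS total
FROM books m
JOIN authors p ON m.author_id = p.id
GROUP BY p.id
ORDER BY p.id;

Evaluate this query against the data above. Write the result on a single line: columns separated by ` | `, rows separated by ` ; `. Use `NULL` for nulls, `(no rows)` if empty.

Join each books row to its authors via author_id.
Group joined rows by authors.id; compute SUM(m.pages) per group.
  1: ids {6, 27, 35} → SUM(m.pages)=1611
  2: ids {2, 4, 20} → SUM(m.pages)=1547
  3: ids {38} → SUM(m.pages)=841
  4: ids {22} → SUM(m.pages)=369
  5: ids {1, 12, 16, 19, 26, 42} → SUM(m.pages)=2808

Raj | 1611 ; Alice | 1547 ; Pia | 841 ; Ravi | 369 ; Eve | 2808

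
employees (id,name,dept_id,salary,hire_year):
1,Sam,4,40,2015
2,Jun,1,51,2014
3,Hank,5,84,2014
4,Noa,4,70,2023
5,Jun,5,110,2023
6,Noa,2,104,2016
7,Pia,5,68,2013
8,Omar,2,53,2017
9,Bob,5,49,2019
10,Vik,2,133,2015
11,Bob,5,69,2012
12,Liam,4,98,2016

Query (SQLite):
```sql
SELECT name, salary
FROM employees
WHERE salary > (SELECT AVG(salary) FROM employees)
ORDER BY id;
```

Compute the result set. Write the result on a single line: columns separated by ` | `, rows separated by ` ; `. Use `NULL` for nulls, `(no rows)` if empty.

Hank | 84 ; Jun | 110 ; Noa | 104 ; Vik | 133 ; Liam | 98

Scalar subquery: AVG(salary) over all employees rows = 77.416667 (≈; comparison uses full precision).
Keep rows where salary > that value.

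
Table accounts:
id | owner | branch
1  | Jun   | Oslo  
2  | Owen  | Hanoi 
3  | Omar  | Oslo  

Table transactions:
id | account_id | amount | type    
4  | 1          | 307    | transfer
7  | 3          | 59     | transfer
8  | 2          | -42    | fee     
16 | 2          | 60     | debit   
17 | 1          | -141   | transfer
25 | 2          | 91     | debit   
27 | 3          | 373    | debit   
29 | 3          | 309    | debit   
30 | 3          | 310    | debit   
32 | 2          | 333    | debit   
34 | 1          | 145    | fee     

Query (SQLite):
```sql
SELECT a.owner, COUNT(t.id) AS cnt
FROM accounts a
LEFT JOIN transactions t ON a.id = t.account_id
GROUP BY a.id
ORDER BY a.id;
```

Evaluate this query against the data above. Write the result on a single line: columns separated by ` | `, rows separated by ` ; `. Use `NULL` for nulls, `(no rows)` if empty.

Jun | 3 ; Owen | 4 ; Omar | 4

LEFT JOIN keeps every accounts row; unmatched ones get NULL for transactions columns.
Group by accounts.id and compute COUNT(t.id). COUNT(col) of an all-NULL group is 0.
  1: ids {4, 17, 34} → COUNT(t.id)=3
  2: ids {8, 16, 25, 32} → COUNT(t.id)=4
  3: ids {7, 27, 29, 30} → COUNT(t.id)=4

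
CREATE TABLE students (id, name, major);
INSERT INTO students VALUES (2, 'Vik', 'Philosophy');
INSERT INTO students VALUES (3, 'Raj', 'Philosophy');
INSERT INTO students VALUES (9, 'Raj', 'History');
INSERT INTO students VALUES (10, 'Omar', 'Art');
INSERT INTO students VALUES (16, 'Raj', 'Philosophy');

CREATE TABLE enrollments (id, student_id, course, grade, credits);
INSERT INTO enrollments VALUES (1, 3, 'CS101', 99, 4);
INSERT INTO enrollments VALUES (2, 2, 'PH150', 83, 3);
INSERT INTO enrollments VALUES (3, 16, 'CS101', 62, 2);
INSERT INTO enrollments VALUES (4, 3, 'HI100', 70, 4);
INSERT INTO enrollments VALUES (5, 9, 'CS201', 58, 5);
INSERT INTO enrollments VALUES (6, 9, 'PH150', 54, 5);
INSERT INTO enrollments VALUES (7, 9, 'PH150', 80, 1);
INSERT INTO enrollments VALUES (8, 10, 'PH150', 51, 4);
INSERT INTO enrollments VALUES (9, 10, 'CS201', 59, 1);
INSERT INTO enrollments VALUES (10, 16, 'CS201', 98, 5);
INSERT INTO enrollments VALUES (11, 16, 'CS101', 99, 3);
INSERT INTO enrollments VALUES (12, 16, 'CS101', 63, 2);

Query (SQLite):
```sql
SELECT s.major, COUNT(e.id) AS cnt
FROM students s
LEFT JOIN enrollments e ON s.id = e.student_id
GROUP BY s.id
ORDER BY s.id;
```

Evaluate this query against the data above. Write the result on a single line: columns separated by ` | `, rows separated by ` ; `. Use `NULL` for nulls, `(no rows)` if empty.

Philosophy | 1 ; Philosophy | 2 ; History | 3 ; Art | 2 ; Philosophy | 4

LEFT JOIN keeps every students row; unmatched ones get NULL for enrollments columns.
Group by students.id and compute COUNT(e.id). COUNT(col) of an all-NULL group is 0.
  2: ids {2} → COUNT(e.id)=1
  3: ids {1, 4} → COUNT(e.id)=2
  9: ids {5, 6, 7} → COUNT(e.id)=3
  10: ids {8, 9} → COUNT(e.id)=2
  16: ids {3, 10, 11, 12} → COUNT(e.id)=4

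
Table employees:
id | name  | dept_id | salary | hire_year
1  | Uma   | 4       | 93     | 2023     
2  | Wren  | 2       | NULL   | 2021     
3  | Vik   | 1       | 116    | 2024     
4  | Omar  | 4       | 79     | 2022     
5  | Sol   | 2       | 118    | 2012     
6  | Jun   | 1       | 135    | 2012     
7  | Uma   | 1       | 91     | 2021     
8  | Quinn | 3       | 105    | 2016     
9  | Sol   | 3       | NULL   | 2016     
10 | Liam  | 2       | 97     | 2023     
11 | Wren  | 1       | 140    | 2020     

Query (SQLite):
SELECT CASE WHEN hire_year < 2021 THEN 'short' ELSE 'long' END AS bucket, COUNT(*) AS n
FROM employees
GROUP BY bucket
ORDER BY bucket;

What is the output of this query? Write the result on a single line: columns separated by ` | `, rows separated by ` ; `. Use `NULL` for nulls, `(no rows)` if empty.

long | 6 ; short | 5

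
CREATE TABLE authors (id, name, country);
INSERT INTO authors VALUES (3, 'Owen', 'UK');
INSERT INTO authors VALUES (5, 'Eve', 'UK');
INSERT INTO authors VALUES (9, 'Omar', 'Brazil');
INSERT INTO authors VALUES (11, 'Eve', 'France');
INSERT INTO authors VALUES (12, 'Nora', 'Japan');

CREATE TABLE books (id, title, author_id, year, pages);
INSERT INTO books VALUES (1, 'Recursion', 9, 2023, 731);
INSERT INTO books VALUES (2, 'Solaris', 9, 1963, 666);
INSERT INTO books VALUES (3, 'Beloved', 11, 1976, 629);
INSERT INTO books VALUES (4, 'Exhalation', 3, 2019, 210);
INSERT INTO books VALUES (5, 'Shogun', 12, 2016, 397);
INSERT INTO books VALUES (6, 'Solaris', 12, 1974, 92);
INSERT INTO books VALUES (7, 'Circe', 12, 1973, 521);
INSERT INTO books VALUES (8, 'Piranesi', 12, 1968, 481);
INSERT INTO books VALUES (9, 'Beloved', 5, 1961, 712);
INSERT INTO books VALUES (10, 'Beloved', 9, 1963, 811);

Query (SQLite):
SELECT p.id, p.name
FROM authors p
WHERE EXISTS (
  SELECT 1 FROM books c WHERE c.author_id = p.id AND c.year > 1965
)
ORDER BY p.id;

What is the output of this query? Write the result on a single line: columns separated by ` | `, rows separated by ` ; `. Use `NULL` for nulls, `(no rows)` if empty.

3 | Owen ; 9 | Omar ; 11 | Eve ; 12 | Nora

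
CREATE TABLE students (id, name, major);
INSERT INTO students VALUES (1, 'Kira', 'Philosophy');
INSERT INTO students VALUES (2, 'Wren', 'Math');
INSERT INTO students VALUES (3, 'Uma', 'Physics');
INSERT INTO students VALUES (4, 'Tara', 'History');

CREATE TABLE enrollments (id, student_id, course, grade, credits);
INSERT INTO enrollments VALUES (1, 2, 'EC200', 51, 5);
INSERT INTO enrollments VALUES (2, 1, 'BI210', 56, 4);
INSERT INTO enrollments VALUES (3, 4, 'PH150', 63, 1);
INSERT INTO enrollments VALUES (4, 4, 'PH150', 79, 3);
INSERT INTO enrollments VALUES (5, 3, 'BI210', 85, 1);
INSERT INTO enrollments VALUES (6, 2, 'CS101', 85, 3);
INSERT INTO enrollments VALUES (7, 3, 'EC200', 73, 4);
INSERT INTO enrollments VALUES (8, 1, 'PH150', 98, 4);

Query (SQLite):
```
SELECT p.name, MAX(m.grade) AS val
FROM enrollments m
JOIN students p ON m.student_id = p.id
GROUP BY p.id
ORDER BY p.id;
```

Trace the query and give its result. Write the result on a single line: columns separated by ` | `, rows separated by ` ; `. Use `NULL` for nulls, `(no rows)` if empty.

Kira | 98 ; Wren | 85 ; Uma | 85 ; Tara | 79

Join each enrollments row to its students via student_id.
Group joined rows by students.id; compute MAX(m.grade) per group.
  1: ids {2, 8} → MAX(m.grade)=98
  2: ids {1, 6} → MAX(m.grade)=85
  3: ids {5, 7} → MAX(m.grade)=85
  4: ids {3, 4} → MAX(m.grade)=79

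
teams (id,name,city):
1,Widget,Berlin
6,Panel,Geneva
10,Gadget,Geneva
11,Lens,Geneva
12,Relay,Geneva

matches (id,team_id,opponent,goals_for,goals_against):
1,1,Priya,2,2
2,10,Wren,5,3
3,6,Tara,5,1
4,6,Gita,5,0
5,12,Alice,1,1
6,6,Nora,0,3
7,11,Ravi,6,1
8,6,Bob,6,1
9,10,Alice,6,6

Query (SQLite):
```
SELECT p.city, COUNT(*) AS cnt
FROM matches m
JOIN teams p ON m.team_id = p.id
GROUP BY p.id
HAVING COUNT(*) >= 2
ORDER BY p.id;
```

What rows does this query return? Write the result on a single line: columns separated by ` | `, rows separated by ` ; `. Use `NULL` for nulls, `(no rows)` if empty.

Geneva | 4 ; Geneva | 2

Join each matches row to its teams via team_id.
Group joined rows by teams.id; compute COUNT(*) per group.
HAVING: keep groups with count ≥ 2.
  1: ids {1} → COUNT(*)=1
  6: ids {3, 4, 6, 8} → COUNT(*)=4
  10: ids {2, 9} → COUNT(*)=2
  11: ids {7} → COUNT(*)=1
  12: ids {5} → COUNT(*)=1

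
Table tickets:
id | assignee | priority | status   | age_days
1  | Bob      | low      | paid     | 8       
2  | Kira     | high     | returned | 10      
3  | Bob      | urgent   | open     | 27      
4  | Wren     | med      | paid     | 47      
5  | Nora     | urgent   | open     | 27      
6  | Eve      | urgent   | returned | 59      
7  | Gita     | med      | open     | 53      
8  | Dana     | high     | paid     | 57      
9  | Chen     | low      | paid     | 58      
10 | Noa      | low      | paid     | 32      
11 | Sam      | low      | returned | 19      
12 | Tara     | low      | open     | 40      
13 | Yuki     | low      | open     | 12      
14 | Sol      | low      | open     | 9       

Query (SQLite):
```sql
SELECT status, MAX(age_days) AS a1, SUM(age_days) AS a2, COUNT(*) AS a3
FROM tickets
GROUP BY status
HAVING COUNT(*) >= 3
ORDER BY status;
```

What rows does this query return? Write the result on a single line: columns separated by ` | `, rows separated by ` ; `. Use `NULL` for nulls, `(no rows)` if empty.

open | 53 | 168 | 6 ; paid | 58 | 202 | 5 ; returned | 59 | 88 | 3

Group tickets by status.
Per group compute: MAX(age_days), SUM(age_days), COUNT(*).
HAVING: drop groups with fewer than 3 rows.
  open: ids {3, 5, 7, 12, 13, 14} → MAX(age_days)=53, SUM(age_days)=168, COUNT(*)=6
  paid: ids {1, 4, 8, 9, 10} → MAX(age_days)=58, SUM(age_days)=202, COUNT(*)=5
  returned: ids {2, 6, 11} → MAX(age_days)=59, SUM(age_days)=88, COUNT(*)=3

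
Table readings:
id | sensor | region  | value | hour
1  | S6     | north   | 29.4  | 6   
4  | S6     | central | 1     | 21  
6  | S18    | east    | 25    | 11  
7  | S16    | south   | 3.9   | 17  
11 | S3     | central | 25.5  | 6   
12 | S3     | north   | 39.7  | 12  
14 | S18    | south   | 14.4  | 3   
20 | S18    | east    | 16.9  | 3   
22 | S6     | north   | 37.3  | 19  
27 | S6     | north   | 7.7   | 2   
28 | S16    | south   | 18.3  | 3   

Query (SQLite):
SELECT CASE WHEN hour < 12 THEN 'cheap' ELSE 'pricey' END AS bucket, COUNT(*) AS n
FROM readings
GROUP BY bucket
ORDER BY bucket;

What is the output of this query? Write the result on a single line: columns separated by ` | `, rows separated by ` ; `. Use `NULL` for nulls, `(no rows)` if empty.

Bucket rows by hour < 12 → 'cheap' else 'pricey'; count each bucket.

cheap | 7 ; pricey | 4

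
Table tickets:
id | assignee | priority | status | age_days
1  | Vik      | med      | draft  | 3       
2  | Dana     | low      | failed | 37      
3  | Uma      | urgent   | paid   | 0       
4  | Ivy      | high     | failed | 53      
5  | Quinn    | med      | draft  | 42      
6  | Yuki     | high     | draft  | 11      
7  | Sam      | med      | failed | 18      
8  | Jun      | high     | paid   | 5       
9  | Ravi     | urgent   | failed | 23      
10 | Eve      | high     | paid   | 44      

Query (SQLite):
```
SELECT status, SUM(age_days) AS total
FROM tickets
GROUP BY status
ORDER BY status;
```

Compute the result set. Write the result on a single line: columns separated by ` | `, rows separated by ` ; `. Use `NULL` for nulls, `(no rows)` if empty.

Partition tickets by status; compute SUM(age_days) within each group.
  draft: ids {1, 5, 6} → SUM(age_days)=56
  failed: ids {2, 4, 7, 9} → SUM(age_days)=131
  paid: ids {3, 8, 10} → SUM(age_days)=49

draft | 56 ; failed | 131 ; paid | 49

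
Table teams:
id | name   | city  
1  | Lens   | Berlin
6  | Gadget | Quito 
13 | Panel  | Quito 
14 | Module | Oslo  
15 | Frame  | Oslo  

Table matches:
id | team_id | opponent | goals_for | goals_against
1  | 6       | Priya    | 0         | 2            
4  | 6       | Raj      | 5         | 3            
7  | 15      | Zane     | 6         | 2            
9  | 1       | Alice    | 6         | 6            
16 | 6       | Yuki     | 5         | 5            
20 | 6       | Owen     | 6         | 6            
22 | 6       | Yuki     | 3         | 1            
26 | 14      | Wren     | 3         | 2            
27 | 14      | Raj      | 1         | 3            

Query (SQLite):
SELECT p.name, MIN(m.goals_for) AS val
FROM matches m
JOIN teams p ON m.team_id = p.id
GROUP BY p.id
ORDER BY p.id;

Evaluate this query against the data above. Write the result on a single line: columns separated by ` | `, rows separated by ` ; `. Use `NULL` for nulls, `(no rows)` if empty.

Lens | 6 ; Gadget | 0 ; Module | 1 ; Frame | 6

Join each matches row to its teams via team_id.
Group joined rows by teams.id; compute MIN(m.goals_for) per group.
  1: ids {9} → MIN(m.goals_for)=6
  6: ids {1, 4, 16, 20, 22} → MIN(m.goals_for)=0
  14: ids {26, 27} → MIN(m.goals_for)=1
  15: ids {7} → MIN(m.goals_for)=6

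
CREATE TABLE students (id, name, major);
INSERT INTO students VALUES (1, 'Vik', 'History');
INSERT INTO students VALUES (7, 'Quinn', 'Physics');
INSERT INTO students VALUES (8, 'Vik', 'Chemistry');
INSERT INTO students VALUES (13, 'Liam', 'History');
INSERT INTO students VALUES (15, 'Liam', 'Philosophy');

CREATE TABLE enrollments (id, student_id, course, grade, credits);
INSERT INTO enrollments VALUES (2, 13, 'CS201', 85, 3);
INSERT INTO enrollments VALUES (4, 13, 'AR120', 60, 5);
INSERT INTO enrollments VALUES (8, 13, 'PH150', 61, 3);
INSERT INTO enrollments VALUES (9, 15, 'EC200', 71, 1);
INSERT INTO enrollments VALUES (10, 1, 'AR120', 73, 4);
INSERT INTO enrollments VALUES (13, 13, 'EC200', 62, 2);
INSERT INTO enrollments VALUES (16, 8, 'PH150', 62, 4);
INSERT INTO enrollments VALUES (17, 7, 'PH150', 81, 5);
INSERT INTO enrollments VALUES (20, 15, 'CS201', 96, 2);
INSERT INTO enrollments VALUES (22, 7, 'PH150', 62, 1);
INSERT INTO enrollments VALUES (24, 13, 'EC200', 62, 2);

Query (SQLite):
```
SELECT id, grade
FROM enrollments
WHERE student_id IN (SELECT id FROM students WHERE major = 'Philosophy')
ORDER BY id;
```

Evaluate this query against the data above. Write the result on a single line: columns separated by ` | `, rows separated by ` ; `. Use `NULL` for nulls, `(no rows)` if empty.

9 | 71 ; 20 | 96

Inner query: students.id where major = 'Philosophy'.
Outer: keep enrollments rows whose student_id is in that set.
Inner query → {15}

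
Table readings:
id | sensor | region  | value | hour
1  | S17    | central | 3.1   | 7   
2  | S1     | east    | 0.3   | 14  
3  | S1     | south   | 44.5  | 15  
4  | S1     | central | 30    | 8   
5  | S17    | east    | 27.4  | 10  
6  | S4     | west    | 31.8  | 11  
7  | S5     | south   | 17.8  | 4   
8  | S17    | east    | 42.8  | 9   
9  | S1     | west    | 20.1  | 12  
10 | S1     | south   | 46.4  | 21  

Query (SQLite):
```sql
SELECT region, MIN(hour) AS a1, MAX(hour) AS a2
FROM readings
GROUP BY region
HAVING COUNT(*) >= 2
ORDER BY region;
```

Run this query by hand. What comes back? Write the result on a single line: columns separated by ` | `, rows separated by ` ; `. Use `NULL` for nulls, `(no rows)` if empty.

Group readings by region.
Per group compute: MIN(hour), MAX(hour).
HAVING: drop groups with fewer than 2 rows.
  central: ids {1, 4} → MIN(hour)=7, MAX(hour)=8
  east: ids {2, 5, 8} → MIN(hour)=9, MAX(hour)=14
  south: ids {3, 7, 10} → MIN(hour)=4, MAX(hour)=21
  west: ids {6, 9} → MIN(hour)=11, MAX(hour)=12

central | 7 | 8 ; east | 9 | 14 ; south | 4 | 21 ; west | 11 | 12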